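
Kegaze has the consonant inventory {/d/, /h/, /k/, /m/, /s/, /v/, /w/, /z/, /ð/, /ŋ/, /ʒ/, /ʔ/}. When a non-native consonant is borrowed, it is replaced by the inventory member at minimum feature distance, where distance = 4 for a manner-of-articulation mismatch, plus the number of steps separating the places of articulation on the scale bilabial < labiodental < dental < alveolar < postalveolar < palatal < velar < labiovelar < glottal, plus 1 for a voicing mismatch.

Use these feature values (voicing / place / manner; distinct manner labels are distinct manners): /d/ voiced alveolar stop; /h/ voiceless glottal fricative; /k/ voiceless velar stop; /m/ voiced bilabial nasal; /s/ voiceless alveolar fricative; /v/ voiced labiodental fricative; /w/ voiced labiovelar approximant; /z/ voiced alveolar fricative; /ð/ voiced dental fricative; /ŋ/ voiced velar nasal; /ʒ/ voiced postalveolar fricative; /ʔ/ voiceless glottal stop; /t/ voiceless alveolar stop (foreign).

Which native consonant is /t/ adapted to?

/d/ is closest: same manner (stop), place distance 0 (alveolar→alveolar), voicing differs (+1); total 1. Next closest is /k/ at distance 3.

d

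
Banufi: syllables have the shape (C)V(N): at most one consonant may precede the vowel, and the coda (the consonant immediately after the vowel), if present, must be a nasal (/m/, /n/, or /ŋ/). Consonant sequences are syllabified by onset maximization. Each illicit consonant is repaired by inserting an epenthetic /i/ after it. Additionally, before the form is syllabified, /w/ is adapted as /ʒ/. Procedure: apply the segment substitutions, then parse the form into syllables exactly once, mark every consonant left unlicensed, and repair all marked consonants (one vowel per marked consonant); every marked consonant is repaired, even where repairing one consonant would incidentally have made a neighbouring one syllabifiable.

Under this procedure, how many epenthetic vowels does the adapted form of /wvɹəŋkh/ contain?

After substitution the input is /ʒvɹəŋkh/.
The unsyllabifiable consonants are /ʒ/, /v/, /k/, /h/; each receives one epenthetic vowel.

4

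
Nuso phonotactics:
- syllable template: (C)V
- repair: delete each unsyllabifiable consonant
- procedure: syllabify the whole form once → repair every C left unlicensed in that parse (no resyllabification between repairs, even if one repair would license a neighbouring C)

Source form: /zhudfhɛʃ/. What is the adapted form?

huhɛ

The consonants /z/, /d/, /f/, /ʃ/ cannot be parsed into a legal (C)V syllable (no codas are permitted; onsets are limited to one consonant).
Each unlicensed consonant is deleted: /z/, /d/, /f/, /ʃ/.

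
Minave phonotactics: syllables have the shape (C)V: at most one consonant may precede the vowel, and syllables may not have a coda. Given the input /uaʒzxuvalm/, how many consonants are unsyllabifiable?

4

Under (C)V, the unsyllabifiable consonants are /ʒ/, /z/, /l/, /m/ (no codas are permitted; onsets are limited to one consonant).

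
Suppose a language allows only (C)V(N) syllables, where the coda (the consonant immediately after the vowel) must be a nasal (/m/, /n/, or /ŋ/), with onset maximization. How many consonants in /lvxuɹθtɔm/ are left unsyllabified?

The consonants /l/, /v/, /ɹ/, /θ/ cannot be parsed into a legal (C)V(N) syllable (only a nasal (/m/, /n/, or /ŋ/) is licensed in coda position; onsets are limited to one consonant).

4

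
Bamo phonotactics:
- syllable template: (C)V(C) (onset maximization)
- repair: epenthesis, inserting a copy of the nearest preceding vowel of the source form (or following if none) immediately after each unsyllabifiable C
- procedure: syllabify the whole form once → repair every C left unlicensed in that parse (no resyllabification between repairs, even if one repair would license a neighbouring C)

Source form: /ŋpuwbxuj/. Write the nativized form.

ŋupuwbuxuj

Syllabifying with onset maximization leaves /ŋ/, /b/ stranded (at most one coda consonant is licensed; onsets are limited to one consonant).
Inserting the epenthetic vowel yields /ŋ/ → /ŋu/, /b/ → /bu/.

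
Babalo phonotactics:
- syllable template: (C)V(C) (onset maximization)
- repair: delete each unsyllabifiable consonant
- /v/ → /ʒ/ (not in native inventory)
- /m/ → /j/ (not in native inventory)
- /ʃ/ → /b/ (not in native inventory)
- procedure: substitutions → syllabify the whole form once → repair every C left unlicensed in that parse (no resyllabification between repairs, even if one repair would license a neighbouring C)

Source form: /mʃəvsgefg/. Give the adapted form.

bəʒgef

Substitution: /m/ → /j/, /ʃ/ → /b/, /v/ → /ʒ/, giving /jbəʒsgefg/.
The consonants /j/, /s/, /g/ cannot be parsed into a legal (C)V(C) syllable (at most one coda consonant is licensed; onsets are limited to one consonant).
Deleting the stranded consonants removes /j/, /s/, /g/.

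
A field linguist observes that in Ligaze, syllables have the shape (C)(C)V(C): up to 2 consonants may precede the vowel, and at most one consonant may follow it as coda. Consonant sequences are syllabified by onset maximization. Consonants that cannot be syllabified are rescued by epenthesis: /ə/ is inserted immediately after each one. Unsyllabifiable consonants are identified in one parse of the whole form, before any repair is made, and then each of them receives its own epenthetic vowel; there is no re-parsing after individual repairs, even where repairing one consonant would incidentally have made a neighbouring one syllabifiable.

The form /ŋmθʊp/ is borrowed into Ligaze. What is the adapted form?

ŋəmθʊp

The consonants /ŋ/ cannot be parsed into a legal (C)(C)V(C) syllable (at most one coda consonant is licensed; onsets may contain at most 2 consonants).
Each unlicensed consonant becomes the onset of a new syllable: /ŋ/ → /ŋə/.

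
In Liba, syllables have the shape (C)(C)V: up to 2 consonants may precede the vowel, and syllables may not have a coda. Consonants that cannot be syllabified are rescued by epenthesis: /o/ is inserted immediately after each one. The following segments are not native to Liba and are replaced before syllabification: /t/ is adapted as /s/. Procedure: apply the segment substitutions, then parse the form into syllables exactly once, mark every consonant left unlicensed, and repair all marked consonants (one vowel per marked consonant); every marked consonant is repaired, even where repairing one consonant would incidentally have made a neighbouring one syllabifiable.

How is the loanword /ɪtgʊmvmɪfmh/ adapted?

Substitution: /t/ → /s/, giving /ɪsgʊmvmɪfmh/.
Under (C)(C)V, the unsyllabifiable consonants are /m/, /f/, /m/, /h/ (no codas are permitted; onsets may contain at most 2 consonants).
Each unlicensed consonant becomes the onset of a new syllable: /m/ → /mo/, /f/ → /fo/, /m/ → /mo/, /h/ → /ho/.

ɪsgʊmovmɪfomoho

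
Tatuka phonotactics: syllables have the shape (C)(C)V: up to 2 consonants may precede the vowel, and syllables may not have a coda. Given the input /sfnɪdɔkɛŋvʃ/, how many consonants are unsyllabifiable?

The consonants /s/, /ŋ/, /v/, /ʃ/ cannot be parsed into a legal (C)(C)V syllable (no codas are permitted; onsets may contain at most 2 consonants).

4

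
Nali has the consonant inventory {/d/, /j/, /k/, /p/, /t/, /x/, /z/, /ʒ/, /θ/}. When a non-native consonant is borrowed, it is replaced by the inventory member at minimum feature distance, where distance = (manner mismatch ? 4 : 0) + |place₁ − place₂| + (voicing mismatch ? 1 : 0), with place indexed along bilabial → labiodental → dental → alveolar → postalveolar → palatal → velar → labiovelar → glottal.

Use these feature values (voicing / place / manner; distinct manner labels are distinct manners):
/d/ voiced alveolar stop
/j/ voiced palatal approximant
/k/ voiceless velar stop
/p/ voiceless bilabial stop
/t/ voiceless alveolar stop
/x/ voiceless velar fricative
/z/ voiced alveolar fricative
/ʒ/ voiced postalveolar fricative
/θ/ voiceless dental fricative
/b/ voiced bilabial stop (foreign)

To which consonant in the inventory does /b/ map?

/p/ is closest: same manner (stop), place distance 0 (bilabial→bilabial), voicing differs (+1); total 1. Next closest is /d/ at distance 3.

p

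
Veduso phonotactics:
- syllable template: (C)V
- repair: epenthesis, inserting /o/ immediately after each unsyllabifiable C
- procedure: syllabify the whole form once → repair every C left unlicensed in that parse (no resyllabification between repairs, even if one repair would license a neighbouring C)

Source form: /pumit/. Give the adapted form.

Syllabifying with onset maximization leaves /t/ stranded (no codas are permitted; onsets are limited to one consonant).
Epenthesis after each stranded consonant: /t/ → /to/.

pumito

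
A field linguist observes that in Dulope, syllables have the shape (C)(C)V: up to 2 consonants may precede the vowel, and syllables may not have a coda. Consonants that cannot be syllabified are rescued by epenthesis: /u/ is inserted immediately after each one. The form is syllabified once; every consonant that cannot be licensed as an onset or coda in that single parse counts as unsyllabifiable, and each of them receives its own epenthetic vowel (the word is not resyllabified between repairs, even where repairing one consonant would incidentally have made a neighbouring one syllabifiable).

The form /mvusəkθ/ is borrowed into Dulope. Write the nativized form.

mvusəkuθu

Under (C)(C)V, the unsyllabifiable consonants are /k/, /θ/ (no codas are permitted; onsets may contain at most 2 consonants).
Each unlicensed consonant becomes the onset of a new syllable: /k/ → /ku/, /θ/ → /θu/.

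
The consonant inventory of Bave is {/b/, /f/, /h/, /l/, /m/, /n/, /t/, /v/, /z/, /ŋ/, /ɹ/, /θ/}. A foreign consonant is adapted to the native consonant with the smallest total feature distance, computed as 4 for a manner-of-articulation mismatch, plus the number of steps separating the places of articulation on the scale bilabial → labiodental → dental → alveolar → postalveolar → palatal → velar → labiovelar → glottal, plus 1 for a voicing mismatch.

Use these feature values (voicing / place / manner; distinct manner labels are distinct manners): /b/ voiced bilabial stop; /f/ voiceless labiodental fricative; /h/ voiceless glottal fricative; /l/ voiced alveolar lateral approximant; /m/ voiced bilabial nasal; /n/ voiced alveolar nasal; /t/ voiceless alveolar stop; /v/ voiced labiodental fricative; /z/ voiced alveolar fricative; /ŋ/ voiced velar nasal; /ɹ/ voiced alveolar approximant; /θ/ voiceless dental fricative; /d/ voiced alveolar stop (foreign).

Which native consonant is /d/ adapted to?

t

/t/ is closest: same manner (stop), place distance 0 (alveolar→alveolar), voicing differs (+1); total 1. Next closest is /b/ at distance 3.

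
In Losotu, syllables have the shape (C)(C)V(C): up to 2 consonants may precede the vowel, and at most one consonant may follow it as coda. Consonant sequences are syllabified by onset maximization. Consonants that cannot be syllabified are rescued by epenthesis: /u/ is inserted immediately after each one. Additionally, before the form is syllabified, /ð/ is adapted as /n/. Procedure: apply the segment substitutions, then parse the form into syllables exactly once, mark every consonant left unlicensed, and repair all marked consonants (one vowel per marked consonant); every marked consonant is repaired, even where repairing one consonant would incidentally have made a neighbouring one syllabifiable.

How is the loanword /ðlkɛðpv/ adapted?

Substitution: /ð/ → /n/, giving /nlkɛnpv/.
Under (C)(C)V(C), the unsyllabifiable consonants are /n/, /p/, /v/ (at most one coda consonant is licensed; onsets may contain at most 2 consonants).
Epenthesis after each stranded consonant: /n/ → /nu/, /p/ → /pu/, /v/ → /vu/.

nulkɛnpuvu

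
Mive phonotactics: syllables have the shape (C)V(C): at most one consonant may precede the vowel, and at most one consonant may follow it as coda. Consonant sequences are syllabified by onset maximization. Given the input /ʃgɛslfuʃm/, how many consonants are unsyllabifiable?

3

Syllabifying with onset maximization leaves /ʃ/, /l/, /m/ stranded (at most one coda consonant is licensed; onsets are limited to one consonant).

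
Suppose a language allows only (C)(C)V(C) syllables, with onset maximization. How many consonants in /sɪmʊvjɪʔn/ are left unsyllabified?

1

Syllabifying with onset maximization leaves /n/ stranded (at most one coda consonant is licensed; onsets may contain at most 2 consonants).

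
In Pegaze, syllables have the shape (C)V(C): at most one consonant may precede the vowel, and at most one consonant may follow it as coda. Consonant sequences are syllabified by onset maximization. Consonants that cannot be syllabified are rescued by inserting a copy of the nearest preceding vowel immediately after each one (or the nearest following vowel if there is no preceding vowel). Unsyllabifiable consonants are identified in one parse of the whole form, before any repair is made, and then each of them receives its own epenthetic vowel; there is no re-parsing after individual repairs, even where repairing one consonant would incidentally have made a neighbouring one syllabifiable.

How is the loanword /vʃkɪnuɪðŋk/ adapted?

The consonants /v/, /ʃ/, /ŋ/, /k/ cannot be parsed into a legal (C)V(C) syllable (at most one coda consonant is licensed; onsets are limited to one consonant).
Each unlicensed consonant becomes the onset of a new syllable: /v/ → /vɪ/, /ʃ/ → /ʃɪ/, /ŋ/ → /ŋɪ/, /k/ → /kɪ/.

vɪʃɪkɪnuɪðŋɪkɪ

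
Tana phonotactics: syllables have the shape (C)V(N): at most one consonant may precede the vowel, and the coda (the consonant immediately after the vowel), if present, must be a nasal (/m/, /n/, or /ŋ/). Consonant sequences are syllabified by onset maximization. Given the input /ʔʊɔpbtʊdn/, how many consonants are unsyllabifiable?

4

Under (C)V(N), the unsyllabifiable consonants are /p/, /b/, /d/, /n/ (only a nasal (/m/, /n/, or /ŋ/) is licensed in coda position; onsets are limited to one consonant).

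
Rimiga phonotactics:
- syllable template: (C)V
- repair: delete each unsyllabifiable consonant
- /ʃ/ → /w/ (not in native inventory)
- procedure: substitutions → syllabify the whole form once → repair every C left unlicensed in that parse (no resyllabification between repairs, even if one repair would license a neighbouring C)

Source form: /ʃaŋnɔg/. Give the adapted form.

wanɔ

Substitution: /ʃ/ → /w/, giving /waŋnɔg/.
The consonants /ŋ/, /g/ cannot be parsed into a legal (C)V syllable (no codas are permitted; onsets are limited to one consonant).
Deletion applies to /ŋ/, /g/.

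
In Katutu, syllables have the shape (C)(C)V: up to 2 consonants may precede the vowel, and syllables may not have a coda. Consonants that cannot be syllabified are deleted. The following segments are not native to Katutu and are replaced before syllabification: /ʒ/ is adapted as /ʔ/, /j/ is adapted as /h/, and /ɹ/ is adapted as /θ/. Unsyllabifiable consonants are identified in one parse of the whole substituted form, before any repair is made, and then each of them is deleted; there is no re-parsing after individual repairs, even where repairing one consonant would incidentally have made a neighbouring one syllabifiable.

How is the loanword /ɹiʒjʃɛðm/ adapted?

Substitution: /ɹ/ → /θ/, /ʒ/ → /ʔ/, /j/ → /h/, giving /θiʔhʃɛðm/.
Syllabifying with onset maximization leaves /ʔ/, /ð/, /m/ stranded (no codas are permitted; onsets may contain at most 2 consonants).
Deleting the stranded consonants removes /ʔ/, /ð/, /m/.

θihʃɛ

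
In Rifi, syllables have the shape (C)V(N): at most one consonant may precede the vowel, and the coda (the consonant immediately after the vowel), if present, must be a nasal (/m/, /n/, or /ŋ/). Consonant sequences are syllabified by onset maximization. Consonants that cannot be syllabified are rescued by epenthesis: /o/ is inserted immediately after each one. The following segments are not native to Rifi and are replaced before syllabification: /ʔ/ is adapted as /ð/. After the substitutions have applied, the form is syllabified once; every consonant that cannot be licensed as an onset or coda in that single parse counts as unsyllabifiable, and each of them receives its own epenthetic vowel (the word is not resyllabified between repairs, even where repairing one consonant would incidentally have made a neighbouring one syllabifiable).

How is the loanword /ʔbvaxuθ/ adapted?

ðobovaxuθo

Substitution: /ʔ/ → /ð/, giving /ðbvaxuθ/.
Syllabifying with onset maximization leaves /ð/, /b/, /θ/ stranded (only a nasal (/m/, /n/, or /ŋ/) is licensed in coda position; onsets are limited to one consonant).
Inserting the epenthetic vowel yields /ð/ → /ðo/, /b/ → /bo/, /θ/ → /θo/.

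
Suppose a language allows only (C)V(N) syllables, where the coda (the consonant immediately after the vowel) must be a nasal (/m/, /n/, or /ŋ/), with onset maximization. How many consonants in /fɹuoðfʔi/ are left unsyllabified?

3

The consonants /f/, /ð/, /f/ cannot be parsed into a legal (C)V(N) syllable (only a nasal (/m/, /n/, or /ŋ/) is licensed in coda position; onsets are limited to one consonant).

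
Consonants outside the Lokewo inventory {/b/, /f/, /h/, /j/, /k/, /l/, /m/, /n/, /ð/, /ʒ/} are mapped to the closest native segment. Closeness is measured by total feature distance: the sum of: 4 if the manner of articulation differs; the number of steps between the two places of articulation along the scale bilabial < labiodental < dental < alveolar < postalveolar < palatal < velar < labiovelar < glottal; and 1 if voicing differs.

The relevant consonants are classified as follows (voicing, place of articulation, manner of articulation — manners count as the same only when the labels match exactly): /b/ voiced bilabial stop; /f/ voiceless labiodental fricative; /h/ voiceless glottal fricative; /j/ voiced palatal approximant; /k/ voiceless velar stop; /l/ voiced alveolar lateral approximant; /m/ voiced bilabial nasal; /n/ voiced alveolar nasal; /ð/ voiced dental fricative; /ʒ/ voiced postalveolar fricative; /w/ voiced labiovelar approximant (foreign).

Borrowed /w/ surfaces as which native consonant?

/j/ is closest: same manner (approximant), place distance 2 (labiovelar→palatal), same voicing; total 2. Next closest is /h/ at distance 6.

j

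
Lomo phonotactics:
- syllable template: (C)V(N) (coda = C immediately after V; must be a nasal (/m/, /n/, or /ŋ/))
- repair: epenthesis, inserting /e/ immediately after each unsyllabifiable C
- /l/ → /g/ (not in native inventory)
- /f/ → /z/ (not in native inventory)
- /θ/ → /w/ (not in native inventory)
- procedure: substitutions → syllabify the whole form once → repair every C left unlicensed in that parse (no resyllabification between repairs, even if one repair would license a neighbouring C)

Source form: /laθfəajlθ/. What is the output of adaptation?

gawezəajegewe

Substitution: /l/ → /g/, /θ/ → /w/, /f/ → /z/, giving /gawzəajgw/.
Under (C)V(N), the unsyllabifiable consonants are /w/, /j/, /g/, /w/ (only a nasal (/m/, /n/, or /ŋ/) is licensed in coda position; onsets are limited to one consonant).
Each unlicensed consonant becomes the onset of a new syllable: /w/ → /we/, /j/ → /je/, /g/ → /ge/, /w/ → /we/.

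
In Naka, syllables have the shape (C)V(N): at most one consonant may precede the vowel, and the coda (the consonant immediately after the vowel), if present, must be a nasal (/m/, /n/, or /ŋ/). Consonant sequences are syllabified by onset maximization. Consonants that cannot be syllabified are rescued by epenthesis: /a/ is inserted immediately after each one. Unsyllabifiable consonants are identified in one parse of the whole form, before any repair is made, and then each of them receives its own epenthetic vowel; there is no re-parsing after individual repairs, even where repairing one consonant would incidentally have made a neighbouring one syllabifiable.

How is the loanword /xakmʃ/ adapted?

Syllabifying with onset maximization leaves /k/, /m/, /ʃ/ stranded (only a nasal (/m/, /n/, or /ŋ/) is licensed in coda position; onsets are limited to one consonant).
Inserting the epenthetic vowel yields /k/ → /ka/, /m/ → /ma/, /ʃ/ → /ʃa/.

xakamaʃa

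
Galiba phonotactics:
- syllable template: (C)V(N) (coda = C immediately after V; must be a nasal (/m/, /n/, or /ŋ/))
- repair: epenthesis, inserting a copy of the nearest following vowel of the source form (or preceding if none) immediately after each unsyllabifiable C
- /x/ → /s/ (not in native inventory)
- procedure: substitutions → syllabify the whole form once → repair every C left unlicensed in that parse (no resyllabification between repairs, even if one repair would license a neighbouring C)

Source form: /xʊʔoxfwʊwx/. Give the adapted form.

Substitution: /x/ → /s/, giving /sʊʔosfwʊws/.
Syllabifying with onset maximization leaves /s/, /f/, /w/, /s/ stranded (only a nasal (/m/, /n/, or /ŋ/) is licensed in coda position; onsets are limited to one consonant).
Each unlicensed consonant becomes the onset of a new syllable: /s/ → /sʊ/, /f/ → /fʊ/, /w/ → /wʊ/, /s/ → /sʊ/.

sʊʔosʊfʊwʊwʊsʊ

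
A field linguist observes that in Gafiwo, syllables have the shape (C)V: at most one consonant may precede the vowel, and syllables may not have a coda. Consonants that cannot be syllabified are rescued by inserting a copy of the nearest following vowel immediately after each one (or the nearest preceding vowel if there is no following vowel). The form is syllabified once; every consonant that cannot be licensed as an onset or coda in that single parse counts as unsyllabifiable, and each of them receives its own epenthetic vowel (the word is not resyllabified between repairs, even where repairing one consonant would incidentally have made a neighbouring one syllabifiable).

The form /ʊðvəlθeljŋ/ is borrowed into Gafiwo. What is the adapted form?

The consonants /ð/, /l/, /l/, /j/, /ŋ/ cannot be parsed into a legal (C)V syllable (no codas are permitted; onsets are limited to one consonant).
Epenthesis after each stranded consonant: /ð/ → /ðə/, /l/ → /le/, /l/ → /le/, /j/ → /je/, /ŋ/ → /ŋe/.

ʊðəvəleθelejeŋe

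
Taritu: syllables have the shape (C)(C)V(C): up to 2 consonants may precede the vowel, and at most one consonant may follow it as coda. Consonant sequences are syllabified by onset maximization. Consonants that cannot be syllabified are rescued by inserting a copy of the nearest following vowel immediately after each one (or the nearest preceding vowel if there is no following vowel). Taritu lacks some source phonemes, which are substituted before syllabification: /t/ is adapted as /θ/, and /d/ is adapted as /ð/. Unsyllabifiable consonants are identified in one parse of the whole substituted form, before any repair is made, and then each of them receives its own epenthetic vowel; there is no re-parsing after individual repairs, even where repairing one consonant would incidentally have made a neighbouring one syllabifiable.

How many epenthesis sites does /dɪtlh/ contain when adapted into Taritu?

After substitution the input is /ðɪθlh/.
The unsyllabifiable consonants are /l/, /h/; each receives one epenthetic vowel.

2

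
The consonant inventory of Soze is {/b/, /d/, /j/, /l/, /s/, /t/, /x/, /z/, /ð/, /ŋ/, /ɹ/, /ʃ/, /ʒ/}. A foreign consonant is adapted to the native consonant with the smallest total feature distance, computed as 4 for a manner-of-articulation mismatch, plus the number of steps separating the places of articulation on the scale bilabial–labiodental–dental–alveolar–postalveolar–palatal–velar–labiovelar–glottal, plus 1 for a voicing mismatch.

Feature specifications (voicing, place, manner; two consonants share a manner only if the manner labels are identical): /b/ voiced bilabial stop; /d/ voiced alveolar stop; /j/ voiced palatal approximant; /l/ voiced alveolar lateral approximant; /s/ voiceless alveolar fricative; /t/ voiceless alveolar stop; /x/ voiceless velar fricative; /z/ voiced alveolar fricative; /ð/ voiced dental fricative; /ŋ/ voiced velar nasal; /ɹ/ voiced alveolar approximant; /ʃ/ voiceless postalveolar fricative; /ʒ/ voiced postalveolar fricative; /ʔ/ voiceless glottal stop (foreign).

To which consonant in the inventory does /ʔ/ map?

t

/t/ is closest: same manner (stop), place distance 5 (glottal→alveolar), same voicing; total 5. Next closest is /d/ at distance 6.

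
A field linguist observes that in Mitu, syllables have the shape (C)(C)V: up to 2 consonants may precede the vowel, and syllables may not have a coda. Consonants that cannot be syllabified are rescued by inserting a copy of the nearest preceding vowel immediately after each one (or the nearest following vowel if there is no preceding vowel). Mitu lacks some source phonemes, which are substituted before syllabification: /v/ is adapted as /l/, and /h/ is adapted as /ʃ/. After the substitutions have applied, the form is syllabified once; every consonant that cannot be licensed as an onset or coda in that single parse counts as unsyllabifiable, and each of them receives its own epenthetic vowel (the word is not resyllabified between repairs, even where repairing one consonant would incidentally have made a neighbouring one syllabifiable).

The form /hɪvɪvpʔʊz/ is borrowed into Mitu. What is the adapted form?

ʃɪlɪlɪpʔʊzʊ

Substitution: /h/ → /ʃ/, /v/ → /l/, giving /ʃɪlɪlpʔʊz/.
The consonants /l/, /z/ cannot be parsed into a legal (C)(C)V syllable (no codas are permitted; onsets may contain at most 2 consonants).
Epenthesis after each stranded consonant: /l/ → /lɪ/, /z/ → /zʊ/.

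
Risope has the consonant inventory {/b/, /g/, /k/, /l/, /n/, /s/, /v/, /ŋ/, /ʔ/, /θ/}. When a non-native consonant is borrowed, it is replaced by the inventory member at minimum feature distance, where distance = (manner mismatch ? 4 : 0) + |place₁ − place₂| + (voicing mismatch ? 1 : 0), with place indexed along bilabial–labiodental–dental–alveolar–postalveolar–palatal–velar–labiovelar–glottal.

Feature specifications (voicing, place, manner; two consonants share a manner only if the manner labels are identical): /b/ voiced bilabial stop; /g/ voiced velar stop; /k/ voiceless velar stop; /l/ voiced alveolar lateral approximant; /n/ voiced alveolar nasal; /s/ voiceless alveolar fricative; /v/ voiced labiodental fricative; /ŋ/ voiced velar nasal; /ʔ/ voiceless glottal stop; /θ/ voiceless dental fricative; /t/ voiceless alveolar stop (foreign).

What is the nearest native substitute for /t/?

k

/k/ is closest: same manner (stop), place distance 3 (alveolar→velar), same voicing; total 3. Next closest is /b/ at distance 4.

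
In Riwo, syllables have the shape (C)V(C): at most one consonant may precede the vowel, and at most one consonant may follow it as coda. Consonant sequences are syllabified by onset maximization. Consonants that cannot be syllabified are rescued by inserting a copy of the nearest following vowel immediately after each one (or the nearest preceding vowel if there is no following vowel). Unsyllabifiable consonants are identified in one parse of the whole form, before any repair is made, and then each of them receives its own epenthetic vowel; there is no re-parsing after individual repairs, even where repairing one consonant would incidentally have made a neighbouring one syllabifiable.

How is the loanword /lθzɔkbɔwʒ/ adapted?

lɔθɔzɔkbɔwʒɔ

The consonants /l/, /θ/, /ʒ/ cannot be parsed into a legal (C)V(C) syllable (at most one coda consonant is licensed; onsets are limited to one consonant).
Each unlicensed consonant becomes the onset of a new syllable: /l/ → /lɔ/, /θ/ → /θɔ/, /ʒ/ → /ʒɔ/.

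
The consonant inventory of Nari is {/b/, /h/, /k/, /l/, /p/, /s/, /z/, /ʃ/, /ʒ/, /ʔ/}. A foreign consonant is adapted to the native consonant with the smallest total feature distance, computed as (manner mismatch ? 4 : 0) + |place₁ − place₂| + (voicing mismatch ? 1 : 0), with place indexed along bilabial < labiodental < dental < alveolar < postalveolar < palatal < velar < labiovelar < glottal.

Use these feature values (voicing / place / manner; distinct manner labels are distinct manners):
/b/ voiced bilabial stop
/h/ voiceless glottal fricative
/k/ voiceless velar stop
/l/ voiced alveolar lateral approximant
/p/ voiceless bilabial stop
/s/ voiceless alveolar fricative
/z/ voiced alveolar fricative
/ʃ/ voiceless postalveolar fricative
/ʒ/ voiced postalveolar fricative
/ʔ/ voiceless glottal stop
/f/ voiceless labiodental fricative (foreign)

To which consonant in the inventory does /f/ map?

/s/ is closest: same manner (fricative), place distance 2 (labiodental→alveolar), same voicing; total 2. Next closest is /z/ at distance 3.

s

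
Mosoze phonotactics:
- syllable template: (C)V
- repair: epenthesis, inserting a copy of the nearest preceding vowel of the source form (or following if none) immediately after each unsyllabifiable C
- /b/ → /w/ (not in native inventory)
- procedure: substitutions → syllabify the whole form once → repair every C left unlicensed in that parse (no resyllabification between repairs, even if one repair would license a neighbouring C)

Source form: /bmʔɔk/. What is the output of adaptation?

Substitution: /b/ → /w/, giving /wmʔɔk/.
Syllabifying with onset maximization leaves /w/, /m/, /k/ stranded (no codas are permitted; onsets are limited to one consonant).
Epenthesis after each stranded consonant: /w/ → /wɔ/, /m/ → /mɔ/, /k/ → /kɔ/.

wɔmɔʔɔkɔ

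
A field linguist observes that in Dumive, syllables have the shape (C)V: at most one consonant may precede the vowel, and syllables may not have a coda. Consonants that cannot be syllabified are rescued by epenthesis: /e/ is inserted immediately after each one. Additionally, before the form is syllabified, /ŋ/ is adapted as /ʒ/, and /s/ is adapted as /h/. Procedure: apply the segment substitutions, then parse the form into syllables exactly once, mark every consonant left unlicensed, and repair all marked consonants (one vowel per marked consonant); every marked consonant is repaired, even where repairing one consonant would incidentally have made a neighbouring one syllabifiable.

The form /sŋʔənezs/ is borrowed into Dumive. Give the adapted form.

heʒeʔənezehe

Substitution: /s/ → /h/, /ŋ/ → /ʒ/, giving /hʒʔənezh/.
Under (C)V, the unsyllabifiable consonants are /h/, /ʒ/, /z/, /h/ (no codas are permitted; onsets are limited to one consonant).
Inserting the epenthetic vowel yields /h/ → /he/, /ʒ/ → /ʒe/, /z/ → /ze/, /h/ → /he/.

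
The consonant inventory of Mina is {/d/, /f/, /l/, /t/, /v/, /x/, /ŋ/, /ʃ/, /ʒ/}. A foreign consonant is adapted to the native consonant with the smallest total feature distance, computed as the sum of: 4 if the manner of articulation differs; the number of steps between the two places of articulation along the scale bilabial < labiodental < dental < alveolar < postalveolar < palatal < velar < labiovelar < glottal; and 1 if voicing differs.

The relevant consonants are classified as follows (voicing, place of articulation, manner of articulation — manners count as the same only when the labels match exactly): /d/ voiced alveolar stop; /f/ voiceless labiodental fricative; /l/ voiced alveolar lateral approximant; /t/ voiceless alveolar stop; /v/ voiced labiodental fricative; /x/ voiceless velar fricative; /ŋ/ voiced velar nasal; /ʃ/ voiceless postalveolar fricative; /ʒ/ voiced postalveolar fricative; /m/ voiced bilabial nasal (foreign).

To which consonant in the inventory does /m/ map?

/v/ is closest: manner differs (nasal→fricative, +4), place distance 1 (bilabial→labiodental), same voicing; total 5. Next closest is /f/ at distance 6.

v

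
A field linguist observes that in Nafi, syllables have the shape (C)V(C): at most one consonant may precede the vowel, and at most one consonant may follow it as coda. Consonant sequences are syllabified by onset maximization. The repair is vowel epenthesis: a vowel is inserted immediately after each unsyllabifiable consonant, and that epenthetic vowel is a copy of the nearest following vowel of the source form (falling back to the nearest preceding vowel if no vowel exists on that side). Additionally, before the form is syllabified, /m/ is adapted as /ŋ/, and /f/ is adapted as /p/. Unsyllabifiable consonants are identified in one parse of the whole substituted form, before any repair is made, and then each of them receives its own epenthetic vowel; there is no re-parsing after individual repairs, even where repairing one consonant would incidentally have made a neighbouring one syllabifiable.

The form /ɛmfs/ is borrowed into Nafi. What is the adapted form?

Substitution: /m/ → /ŋ/, /f/ → /p/, giving /ɛŋps/.
Syllabifying with onset maximization leaves /p/, /s/ stranded (at most one coda consonant is licensed; onsets are limited to one consonant).
Inserting the epenthetic vowel yields /p/ → /pɛ/, /s/ → /sɛ/.

ɛŋpɛsɛ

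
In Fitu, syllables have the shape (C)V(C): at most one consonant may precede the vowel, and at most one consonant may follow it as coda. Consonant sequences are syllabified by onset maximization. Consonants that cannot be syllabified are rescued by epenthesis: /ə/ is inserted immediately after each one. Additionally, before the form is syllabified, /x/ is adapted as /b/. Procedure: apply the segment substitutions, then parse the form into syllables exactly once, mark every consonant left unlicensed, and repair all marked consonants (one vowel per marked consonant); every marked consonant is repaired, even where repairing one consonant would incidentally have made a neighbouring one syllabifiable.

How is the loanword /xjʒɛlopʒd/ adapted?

bəjəʒɛlopʒədə

Substitution: /x/ → /b/, giving /bjʒɛlopʒd/.
Syllabifying with onset maximization leaves /b/, /j/, /ʒ/, /d/ stranded (at most one coda consonant is licensed; onsets are limited to one consonant).
Epenthesis after each stranded consonant: /b/ → /bə/, /j/ → /jə/, /ʒ/ → /ʒə/, /d/ → /də/.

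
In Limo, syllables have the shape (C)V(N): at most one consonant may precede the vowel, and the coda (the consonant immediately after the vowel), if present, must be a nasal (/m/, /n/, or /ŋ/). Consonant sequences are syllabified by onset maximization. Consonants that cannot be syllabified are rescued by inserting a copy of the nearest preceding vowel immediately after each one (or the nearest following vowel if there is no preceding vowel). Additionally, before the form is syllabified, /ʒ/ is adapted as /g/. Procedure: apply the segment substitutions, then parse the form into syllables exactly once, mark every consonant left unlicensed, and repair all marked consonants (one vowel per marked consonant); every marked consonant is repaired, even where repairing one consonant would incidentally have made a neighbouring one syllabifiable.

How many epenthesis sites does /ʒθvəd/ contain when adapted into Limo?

After substitution the input is /gθvəd/.
The unsyllabifiable consonants are /g/, /θ/, /d/; each receives one epenthetic vowel.

3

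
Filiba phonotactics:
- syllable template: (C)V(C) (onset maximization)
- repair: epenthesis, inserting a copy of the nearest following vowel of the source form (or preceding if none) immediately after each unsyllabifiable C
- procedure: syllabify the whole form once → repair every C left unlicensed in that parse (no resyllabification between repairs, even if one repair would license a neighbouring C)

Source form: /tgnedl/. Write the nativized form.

tegenedle

Syllabifying with onset maximization leaves /t/, /g/, /l/ stranded (at most one coda consonant is licensed; onsets are limited to one consonant).
Inserting the epenthetic vowel yields /t/ → /te/, /g/ → /ge/, /l/ → /le/.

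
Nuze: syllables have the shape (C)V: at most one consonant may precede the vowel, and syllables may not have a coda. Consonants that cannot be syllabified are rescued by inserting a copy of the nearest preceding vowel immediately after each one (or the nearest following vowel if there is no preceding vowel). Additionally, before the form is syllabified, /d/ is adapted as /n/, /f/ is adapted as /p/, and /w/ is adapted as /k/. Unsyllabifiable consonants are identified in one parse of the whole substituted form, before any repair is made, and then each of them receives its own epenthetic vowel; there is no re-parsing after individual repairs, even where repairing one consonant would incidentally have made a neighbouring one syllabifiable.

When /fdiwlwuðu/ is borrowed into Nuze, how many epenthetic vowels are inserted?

3

After substitution the input is /pniklkuðu/.
The unsyllabifiable consonants are /p/, /k/, /l/; each receives one epenthetic vowel.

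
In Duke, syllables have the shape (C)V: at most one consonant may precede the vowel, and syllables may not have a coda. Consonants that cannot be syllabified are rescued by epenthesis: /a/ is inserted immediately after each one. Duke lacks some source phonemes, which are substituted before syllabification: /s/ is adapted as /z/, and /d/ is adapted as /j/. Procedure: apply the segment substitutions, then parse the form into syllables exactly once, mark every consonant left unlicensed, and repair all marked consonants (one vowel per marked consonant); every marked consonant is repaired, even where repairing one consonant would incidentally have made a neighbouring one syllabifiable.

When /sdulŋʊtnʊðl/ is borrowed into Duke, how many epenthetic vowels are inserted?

After substitution the input is /zjulŋʊtnʊðl/.
The unsyllabifiable consonants are /z/, /l/, /t/, /ð/, /l/; each receives one epenthetic vowel.

5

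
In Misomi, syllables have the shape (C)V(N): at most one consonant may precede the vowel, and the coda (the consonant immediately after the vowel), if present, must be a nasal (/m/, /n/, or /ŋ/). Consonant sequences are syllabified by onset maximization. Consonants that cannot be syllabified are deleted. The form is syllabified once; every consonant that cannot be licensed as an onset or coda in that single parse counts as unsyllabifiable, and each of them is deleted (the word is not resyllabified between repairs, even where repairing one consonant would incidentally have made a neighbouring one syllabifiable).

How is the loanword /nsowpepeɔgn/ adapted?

The consonants /n/, /w/, /g/, /n/ cannot be parsed into a legal (C)V(N) syllable (only a nasal (/m/, /n/, or /ŋ/) is licensed in coda position; onsets are limited to one consonant).
Deleting the stranded consonants removes /n/, /w/, /g/, /n/.

sopepeɔ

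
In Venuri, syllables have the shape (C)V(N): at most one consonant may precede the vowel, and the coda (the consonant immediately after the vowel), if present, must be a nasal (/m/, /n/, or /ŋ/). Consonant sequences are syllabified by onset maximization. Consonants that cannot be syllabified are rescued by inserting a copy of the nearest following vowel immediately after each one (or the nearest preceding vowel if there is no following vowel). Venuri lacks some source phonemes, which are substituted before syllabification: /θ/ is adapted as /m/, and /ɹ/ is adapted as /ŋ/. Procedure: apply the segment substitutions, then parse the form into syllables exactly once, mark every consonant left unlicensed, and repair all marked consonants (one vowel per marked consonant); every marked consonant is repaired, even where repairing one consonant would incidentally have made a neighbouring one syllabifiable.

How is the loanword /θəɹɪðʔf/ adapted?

məŋɪðɪʔɪfɪ

Substitution: /θ/ → /m/, /ɹ/ → /ŋ/, giving /məŋɪðʔf/.
Under (C)V(N), the unsyllabifiable consonants are /ð/, /ʔ/, /f/ (only a nasal (/m/, /n/, or /ŋ/) is licensed in coda position; onsets are limited to one consonant).
Epenthesis after each stranded consonant: /ð/ → /ðɪ/, /ʔ/ → /ʔɪ/, /f/ → /fɪ/.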